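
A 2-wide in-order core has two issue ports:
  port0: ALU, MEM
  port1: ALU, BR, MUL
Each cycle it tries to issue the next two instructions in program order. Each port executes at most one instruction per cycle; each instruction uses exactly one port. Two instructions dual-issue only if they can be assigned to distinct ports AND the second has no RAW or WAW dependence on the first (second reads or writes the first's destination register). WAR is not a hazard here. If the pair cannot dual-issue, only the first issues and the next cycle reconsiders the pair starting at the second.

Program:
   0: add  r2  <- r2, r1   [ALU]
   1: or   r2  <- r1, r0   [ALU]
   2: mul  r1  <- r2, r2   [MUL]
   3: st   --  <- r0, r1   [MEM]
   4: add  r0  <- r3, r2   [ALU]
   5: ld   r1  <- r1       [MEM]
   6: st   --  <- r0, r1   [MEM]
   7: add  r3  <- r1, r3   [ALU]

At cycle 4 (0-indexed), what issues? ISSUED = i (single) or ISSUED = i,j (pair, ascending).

ISSUED = 5

t=0 i0:add ; WAW r2
t=1 i1:or ; RAW r2
t=2 i2:mul ; RAW r1
t=3 i3&i4:st+add ; dual
t=4 i5:ld ; no-port MEM/MEM
t=5 i6&i7:st+add ; dual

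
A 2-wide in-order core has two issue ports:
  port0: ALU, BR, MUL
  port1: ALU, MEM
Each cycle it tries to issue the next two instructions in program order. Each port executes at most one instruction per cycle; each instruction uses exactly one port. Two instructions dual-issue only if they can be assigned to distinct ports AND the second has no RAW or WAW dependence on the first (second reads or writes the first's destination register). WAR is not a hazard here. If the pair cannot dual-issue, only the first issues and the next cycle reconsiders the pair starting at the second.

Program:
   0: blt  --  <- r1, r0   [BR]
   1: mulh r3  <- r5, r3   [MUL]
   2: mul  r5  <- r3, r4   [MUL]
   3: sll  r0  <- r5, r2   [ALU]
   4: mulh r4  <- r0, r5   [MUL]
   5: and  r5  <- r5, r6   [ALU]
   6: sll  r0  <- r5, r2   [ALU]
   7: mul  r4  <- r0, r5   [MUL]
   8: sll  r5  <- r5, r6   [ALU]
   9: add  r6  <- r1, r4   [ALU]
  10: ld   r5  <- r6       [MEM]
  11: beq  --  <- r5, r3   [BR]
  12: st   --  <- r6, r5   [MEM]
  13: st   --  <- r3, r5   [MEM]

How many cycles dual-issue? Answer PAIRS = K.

PAIRS = 3

t=0 i0:blt ; no-port BR/MUL
t=1 i1:mulh ; no-port MUL/MUL
t=2 i2:mul ; RAW r5
t=3 i3:sll ; RAW r0
t=4 i4/i5:mulh and ; 2-wide
t=5 i6:sll ; RAW r0
t=6 i7/i8:mul sll ; 2-wide
t=7 i9:add ; RAW r6
t=8 i10:ld ; RAW r5
t=9 i11/i12:beq st ; 2-wide
t=10 i13:st ; tail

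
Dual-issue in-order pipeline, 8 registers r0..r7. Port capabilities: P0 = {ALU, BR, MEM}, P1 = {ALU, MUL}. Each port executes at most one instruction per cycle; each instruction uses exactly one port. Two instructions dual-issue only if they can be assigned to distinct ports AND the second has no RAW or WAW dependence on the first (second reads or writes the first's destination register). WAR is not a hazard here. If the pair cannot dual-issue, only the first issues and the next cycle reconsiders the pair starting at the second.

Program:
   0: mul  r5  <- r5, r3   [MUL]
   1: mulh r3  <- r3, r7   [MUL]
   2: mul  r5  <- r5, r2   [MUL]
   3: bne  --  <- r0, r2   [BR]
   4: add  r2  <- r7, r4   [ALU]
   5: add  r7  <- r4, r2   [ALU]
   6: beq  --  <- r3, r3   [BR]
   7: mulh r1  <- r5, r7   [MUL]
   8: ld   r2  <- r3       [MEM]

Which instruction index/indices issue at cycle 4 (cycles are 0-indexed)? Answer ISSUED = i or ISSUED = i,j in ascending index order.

ISSUED = 5,6

#0 head=0: mul i0 no-port MUL/MUL
#1 head=1: mulh i1 no-port MUL/MUL
#2 head=2: mul;bne i2/i3 pair
#3 head=4: add i4 RAW r2
#4 head=5: add;beq i5/i6 pair
#5 head=7: mulh;ld i7/i8 pair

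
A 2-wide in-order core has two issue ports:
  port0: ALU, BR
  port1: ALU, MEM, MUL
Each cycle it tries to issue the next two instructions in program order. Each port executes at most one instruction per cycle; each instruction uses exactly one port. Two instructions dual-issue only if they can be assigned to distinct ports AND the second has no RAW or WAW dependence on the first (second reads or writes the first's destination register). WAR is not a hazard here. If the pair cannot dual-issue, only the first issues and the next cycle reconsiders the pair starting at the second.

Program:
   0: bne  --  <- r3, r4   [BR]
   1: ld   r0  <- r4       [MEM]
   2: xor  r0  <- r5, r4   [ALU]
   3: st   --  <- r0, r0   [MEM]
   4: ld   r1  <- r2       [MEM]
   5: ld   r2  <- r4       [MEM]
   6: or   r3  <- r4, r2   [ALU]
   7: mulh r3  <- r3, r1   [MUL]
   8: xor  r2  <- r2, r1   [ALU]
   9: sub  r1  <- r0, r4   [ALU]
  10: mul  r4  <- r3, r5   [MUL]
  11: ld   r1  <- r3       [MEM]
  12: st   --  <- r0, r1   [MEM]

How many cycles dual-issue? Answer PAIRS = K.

PAIRS = 3

  cy0 -> i0,i1 (bne.BR+ld.MEM) dual
  cy1 -> i2 (xor.ALU) RAW r0
  cy2 -> i3 (st.MEM) no-port MEM/MEM
  cy3 -> i4 (ld.MEM) no-port MEM/MEM
  cy4 -> i5 (ld.MEM) RAW r2
  cy5 -> i6 (or.ALU) RAW+WAW r3
  cy6 -> i7,i8 (mulh.MUL+xor.ALU) dual
  cy7 -> i9,i10 (sub.ALU+mul.MUL) dual
  cy8 -> i11 (ld.MEM) no-port MEM/MEM
  cy9 -> i12 (st.MEM) tail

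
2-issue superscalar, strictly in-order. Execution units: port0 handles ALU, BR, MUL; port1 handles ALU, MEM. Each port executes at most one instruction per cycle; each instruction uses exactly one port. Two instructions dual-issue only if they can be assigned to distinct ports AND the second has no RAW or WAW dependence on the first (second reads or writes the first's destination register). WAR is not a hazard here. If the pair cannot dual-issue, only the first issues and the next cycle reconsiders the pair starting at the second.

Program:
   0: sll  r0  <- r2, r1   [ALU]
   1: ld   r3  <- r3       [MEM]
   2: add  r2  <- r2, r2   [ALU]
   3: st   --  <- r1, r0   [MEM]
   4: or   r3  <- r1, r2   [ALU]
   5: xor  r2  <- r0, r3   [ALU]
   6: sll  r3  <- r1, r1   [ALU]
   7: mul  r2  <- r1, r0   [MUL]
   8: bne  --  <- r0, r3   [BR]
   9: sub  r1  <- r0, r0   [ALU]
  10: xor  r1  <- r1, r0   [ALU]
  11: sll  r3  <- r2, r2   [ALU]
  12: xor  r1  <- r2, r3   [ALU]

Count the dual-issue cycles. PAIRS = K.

PAIRS = 5

c0: i0+i1 sll.ALU ld.MEM  dual
c1: i2+i3 add.ALU st.MEM  dual
c2: i4 or.ALU  RAW r3
c3: i5+i6 xor.ALU sll.ALU  dual
c4: i7 mul.MUL  no-port MUL/BR
c5: i8+i9 bne.BR sub.ALU  dual
c6: i10+i11 xor.ALU sll.ALU  dual
c7: i12 xor.ALU  tail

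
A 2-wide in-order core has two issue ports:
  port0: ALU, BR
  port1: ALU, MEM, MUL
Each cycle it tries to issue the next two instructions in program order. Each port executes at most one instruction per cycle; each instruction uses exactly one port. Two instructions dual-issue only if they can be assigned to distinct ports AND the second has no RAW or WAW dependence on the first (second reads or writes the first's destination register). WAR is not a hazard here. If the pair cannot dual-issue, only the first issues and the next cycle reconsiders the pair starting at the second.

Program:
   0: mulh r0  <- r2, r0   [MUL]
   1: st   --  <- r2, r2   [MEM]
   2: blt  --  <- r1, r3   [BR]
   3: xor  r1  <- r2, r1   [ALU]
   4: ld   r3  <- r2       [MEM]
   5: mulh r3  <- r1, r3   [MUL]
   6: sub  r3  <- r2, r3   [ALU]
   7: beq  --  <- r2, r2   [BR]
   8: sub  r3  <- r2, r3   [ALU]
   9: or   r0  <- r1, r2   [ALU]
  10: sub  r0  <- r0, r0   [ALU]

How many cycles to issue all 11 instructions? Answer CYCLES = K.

CYCLES = 7

t=0 i0:mulh.MUL ; no-port MUL/MEM
t=1 i1/i2:st.MEM/blt.BR ; 2-wide
t=2 i3/i4:xor.ALU/ld.MEM ; 2-wide
t=3 i5:mulh.MUL ; RAW+WAW r3
t=4 i6/i7:sub.ALU/beq.BR ; 2-wide
t=5 i8/i9:sub.ALU/or.ALU ; 2-wide
t=6 i10:sub.ALU ; tail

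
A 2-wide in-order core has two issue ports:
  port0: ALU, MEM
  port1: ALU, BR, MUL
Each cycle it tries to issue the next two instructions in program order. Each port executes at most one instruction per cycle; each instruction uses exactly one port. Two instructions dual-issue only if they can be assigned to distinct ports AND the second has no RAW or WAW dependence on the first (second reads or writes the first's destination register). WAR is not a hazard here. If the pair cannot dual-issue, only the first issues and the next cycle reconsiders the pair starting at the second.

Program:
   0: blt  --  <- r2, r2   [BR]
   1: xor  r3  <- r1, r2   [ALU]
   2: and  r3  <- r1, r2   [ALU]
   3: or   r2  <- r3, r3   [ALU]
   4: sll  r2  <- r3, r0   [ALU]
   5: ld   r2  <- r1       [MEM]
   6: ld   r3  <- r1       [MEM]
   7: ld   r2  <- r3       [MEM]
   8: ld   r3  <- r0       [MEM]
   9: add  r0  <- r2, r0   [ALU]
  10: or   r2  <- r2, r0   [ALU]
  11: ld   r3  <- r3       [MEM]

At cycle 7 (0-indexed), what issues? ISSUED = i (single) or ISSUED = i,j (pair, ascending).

ISSUED = 8,9

t=0 i0+i1:blt;xor ; 2-wide
t=1 i2:and ; RAW r3
t=2 i3:or ; WAW r2
t=3 i4:sll ; WAW r2
t=4 i5:ld ; no-port MEM/MEM
t=5 i6:ld ; no-port MEM/MEM
t=6 i7:ld ; no-port MEM/MEM
t=7 i8+i9:ld;add ; 2-wide
t=8 i10+i11:or;ld ; 2-wide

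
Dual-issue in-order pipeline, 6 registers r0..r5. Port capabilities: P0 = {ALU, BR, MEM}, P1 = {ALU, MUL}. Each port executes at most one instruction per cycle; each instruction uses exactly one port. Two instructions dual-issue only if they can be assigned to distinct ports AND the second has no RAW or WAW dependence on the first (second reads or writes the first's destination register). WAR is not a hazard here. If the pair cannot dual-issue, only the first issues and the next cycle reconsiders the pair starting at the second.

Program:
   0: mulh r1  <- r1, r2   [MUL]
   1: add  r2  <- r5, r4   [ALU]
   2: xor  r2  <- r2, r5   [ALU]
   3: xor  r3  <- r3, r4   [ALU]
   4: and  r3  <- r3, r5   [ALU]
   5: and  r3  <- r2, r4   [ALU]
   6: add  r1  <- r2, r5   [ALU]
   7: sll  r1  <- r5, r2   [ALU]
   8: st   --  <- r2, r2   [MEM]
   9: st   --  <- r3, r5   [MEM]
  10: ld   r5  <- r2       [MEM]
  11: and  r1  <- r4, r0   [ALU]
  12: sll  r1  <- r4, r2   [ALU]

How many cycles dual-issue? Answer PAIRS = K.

[0] i0+i1  mulh;add  -- dual
[1] i2+i3  xor;xor  -- dual
[2] i4  and  -- WAW r3
[3] i5+i6  and;add  -- dual
[4] i7+i8  sll;st  -- dual
[5] i9  st  -- no-port MEM/MEM
[6] i10+i11  ld;and  -- dual
[7] i12  sll  -- tail

PAIRS = 5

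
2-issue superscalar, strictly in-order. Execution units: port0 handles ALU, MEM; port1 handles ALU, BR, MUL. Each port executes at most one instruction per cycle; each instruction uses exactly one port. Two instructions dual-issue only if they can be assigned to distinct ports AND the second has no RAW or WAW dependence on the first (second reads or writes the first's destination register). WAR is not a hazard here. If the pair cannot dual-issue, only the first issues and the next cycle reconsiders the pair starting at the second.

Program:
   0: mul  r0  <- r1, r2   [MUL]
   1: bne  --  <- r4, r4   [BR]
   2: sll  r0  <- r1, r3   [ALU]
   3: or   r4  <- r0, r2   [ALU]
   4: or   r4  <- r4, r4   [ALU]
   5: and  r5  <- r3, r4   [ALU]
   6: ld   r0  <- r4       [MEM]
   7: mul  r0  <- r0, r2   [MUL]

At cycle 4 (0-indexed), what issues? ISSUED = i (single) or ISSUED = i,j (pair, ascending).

ISSUED = 5,6

0. mul.MUL @i0  | no-port MUL/BR
1. bne.BR;sll.ALU @i1&i2  | pair
2. or.ALU @i3  | RAW+WAW r4
3. or.ALU @i4  | RAW r4
4. and.ALU;ld.MEM @i5&i6  | pair
5. mul.MUL @i7  | tail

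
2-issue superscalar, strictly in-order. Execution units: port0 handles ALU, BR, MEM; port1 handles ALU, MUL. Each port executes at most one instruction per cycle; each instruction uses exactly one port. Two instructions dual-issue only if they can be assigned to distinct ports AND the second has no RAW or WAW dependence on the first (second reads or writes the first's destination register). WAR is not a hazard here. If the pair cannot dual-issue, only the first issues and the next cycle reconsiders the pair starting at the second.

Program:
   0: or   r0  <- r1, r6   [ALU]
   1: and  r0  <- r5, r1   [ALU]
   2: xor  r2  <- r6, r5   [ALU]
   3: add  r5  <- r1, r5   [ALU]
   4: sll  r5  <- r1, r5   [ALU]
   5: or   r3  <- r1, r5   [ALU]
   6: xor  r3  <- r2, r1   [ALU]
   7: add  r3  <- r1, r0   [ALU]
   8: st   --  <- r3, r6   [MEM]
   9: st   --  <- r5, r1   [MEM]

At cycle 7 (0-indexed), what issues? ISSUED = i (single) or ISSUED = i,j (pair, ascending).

  cy0 -> i0 (or.ALU) WAW r0
  cy1 -> i1&i2 (and.ALU/xor.ALU) 2-wide
  cy2 -> i3 (add.ALU) RAW+WAW r5
  cy3 -> i4 (sll.ALU) RAW r5
  cy4 -> i5 (or.ALU) WAW r3
  cy5 -> i6 (xor.ALU) WAW r3
  cy6 -> i7 (add.ALU) RAW r3
  cy7 -> i8 (st.MEM) no-port MEM/MEM
  cy8 -> i9 (st.MEM) tail

ISSUED = 8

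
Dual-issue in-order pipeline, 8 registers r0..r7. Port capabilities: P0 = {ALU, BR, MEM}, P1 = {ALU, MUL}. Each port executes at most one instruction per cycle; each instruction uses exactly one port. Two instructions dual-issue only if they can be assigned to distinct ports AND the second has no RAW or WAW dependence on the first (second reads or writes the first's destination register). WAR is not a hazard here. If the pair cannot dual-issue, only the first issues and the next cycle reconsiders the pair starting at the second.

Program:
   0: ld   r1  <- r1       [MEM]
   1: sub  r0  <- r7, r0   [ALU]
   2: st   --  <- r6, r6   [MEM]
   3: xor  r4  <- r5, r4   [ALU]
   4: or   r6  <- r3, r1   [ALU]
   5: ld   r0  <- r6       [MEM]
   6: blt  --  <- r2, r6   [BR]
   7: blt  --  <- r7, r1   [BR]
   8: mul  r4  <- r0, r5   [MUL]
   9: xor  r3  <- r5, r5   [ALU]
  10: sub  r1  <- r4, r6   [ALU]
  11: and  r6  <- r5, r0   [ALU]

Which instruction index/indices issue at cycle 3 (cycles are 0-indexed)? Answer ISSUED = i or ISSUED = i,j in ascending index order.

ISSUED = 5

c0: i0&i1 ld.MEM+sub.ALU  pair
c1: i2&i3 st.MEM+xor.ALU  pair
c2: i4 or.ALU  RAW r6
c3: i5 ld.MEM  no-port MEM/BR
c4: i6 blt.BR  no-port BR/BR
c5: i7&i8 blt.BR+mul.MUL  pair
c6: i9&i10 xor.ALU+sub.ALU  pair
c7: i11 and.ALU  tail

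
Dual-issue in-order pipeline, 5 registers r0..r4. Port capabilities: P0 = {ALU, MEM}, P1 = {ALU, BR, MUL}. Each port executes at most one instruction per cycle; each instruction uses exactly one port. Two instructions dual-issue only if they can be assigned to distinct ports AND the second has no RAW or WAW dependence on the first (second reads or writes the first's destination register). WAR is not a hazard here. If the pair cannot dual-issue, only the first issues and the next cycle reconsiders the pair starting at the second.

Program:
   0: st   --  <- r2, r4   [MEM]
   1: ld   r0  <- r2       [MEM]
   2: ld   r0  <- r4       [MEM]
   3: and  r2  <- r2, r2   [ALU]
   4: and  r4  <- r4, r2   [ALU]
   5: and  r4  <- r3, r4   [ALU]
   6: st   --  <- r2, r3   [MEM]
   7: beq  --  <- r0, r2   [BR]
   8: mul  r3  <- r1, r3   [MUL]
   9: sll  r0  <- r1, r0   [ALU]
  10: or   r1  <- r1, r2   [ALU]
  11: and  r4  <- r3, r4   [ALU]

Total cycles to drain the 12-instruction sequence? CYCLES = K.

  cy0 -> i0 (st.MEM) no-port MEM/MEM
  cy1 -> i1 (ld.MEM) no-port MEM/MEM
  cy2 -> i2+i3 (ld.MEM and.ALU) pair
  cy3 -> i4 (and.ALU) RAW+WAW r4
  cy4 -> i5+i6 (and.ALU st.MEM) pair
  cy5 -> i7 (beq.BR) no-port BR/MUL
  cy6 -> i8+i9 (mul.MUL sll.ALU) pair
  cy7 -> i10+i11 (or.ALU and.ALU) pair

CYCLES = 8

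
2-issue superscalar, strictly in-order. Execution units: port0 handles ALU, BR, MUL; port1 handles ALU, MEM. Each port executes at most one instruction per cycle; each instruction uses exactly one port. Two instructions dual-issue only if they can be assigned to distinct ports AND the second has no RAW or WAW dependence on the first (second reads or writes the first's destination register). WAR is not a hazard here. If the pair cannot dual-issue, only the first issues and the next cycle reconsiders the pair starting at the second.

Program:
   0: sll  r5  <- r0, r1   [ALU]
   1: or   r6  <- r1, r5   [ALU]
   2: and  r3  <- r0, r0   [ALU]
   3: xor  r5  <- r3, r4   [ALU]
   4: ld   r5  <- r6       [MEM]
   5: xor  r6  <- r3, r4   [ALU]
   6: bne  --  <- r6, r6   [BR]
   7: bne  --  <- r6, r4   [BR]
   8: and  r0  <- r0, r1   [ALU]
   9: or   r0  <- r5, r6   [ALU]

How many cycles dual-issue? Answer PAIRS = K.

  cy0 -> i0 (sll) RAW r5
  cy1 -> i1&i2 (or and) pair
  cy2 -> i3 (xor) WAW r5
  cy3 -> i4&i5 (ld xor) pair
  cy4 -> i6 (bne) no-port BR/BR
  cy5 -> i7&i8 (bne and) pair
  cy6 -> i9 (or) tail

PAIRS = 3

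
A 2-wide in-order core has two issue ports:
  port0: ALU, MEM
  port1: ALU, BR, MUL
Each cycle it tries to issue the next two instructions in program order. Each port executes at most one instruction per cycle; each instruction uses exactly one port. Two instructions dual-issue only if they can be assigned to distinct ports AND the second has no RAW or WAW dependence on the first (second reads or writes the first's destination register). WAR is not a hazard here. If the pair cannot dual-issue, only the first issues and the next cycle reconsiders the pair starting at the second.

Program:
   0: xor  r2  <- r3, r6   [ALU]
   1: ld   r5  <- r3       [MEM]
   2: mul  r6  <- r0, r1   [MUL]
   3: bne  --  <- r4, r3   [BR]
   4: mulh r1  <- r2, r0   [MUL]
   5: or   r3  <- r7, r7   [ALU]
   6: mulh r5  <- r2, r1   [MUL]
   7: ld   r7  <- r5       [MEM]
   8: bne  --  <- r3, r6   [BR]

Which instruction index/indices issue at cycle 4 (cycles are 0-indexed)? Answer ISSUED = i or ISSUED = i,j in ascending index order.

ISSUED = 6

#0 head=0: xor/ld i0&i1 dual
#1 head=2: mul i2 no-port MUL/BR
#2 head=3: bne i3 no-port BR/MUL
#3 head=4: mulh/or i4&i5 dual
#4 head=6: mulh i6 RAW r5
#5 head=7: ld/bne i7&i8 dual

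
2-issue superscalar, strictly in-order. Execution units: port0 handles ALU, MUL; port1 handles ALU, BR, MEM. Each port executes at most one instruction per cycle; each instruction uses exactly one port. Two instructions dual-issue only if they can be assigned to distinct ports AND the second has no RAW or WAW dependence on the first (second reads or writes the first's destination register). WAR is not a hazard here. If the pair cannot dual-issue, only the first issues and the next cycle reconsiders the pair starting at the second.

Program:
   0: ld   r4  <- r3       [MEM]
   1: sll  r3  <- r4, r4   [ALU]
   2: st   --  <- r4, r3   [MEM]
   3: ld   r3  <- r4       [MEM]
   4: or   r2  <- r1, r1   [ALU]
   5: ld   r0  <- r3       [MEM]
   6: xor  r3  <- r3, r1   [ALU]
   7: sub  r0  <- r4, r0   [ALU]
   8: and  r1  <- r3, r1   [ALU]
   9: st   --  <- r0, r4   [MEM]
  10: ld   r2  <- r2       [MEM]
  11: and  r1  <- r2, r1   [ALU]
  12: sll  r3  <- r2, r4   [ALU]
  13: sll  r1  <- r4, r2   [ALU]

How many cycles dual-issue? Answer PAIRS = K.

t=0 i0:ld.MEM ; RAW r4
t=1 i1:sll.ALU ; RAW r3
t=2 i2:st.MEM ; no-port MEM/MEM
t=3 i3,i4:ld.MEM;or.ALU ; dual
t=4 i5,i6:ld.MEM;xor.ALU ; dual
t=5 i7,i8:sub.ALU;and.ALU ; dual
t=6 i9:st.MEM ; no-port MEM/MEM
t=7 i10:ld.MEM ; RAW r2
t=8 i11,i12:and.ALU;sll.ALU ; dual
t=9 i13:sll.ALU ; tail

PAIRS = 4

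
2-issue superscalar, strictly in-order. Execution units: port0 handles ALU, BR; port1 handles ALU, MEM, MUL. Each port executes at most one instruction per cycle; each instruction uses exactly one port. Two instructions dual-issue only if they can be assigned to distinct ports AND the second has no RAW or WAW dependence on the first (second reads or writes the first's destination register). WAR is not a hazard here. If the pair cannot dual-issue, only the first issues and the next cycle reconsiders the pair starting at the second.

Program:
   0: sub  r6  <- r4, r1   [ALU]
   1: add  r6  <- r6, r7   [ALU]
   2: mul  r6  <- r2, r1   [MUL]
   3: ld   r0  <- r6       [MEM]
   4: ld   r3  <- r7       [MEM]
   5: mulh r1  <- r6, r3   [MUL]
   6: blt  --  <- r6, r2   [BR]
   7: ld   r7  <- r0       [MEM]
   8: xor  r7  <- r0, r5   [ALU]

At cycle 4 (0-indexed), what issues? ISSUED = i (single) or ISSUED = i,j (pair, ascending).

t=0 i0:sub ; RAW+WAW r6
t=1 i1:add ; WAW r6
t=2 i2:mul ; no-port MUL/MEM
t=3 i3:ld ; no-port MEM/MEM
t=4 i4:ld ; no-port MEM/MUL
t=5 i5+i6:mulh blt ; 2-wide
t=6 i7:ld ; WAW r7
t=7 i8:xor ; tail

ISSUED = 4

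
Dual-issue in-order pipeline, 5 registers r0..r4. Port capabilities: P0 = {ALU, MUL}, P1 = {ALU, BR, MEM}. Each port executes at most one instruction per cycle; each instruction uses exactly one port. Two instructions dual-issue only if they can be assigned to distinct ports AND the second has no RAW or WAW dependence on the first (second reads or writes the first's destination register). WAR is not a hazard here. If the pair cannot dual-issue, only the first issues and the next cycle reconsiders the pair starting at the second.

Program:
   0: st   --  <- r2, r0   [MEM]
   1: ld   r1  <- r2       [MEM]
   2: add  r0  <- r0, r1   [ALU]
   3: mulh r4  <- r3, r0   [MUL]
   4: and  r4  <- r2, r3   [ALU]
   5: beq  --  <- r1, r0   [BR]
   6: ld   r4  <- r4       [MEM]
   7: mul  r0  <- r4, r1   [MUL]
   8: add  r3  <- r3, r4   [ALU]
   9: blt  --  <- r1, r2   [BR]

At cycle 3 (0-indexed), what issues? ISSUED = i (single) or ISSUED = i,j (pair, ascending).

0. st.MEM @i0  | no-port MEM/MEM
1. ld.MEM @i1  | RAW r1
2. add.ALU @i2  | RAW r0
3. mulh.MUL @i3  | WAW r4
4. and.ALU+beq.BR @i4+i5  | pair
5. ld.MEM @i6  | RAW r4
6. mul.MUL+add.ALU @i7+i8  | pair
7. blt.BR @i9  | tail

ISSUED = 3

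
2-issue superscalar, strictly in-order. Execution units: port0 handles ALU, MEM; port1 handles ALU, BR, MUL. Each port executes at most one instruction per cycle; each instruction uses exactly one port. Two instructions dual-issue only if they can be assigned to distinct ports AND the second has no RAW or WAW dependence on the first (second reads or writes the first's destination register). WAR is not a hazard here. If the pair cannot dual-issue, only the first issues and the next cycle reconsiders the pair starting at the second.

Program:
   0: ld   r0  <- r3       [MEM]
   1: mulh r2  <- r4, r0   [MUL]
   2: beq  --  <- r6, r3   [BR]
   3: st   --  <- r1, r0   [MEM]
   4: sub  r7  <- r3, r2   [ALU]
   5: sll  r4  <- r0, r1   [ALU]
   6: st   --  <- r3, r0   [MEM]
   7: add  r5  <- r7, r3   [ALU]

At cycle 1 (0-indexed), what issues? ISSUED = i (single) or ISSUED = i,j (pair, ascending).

t=0 i0:ld ; RAW r0
t=1 i1:mulh ; no-port MUL/BR
t=2 i2+i3:beq st ; 2-wide
t=3 i4+i5:sub sll ; 2-wide
t=4 i6+i7:st add ; 2-wide

ISSUED = 1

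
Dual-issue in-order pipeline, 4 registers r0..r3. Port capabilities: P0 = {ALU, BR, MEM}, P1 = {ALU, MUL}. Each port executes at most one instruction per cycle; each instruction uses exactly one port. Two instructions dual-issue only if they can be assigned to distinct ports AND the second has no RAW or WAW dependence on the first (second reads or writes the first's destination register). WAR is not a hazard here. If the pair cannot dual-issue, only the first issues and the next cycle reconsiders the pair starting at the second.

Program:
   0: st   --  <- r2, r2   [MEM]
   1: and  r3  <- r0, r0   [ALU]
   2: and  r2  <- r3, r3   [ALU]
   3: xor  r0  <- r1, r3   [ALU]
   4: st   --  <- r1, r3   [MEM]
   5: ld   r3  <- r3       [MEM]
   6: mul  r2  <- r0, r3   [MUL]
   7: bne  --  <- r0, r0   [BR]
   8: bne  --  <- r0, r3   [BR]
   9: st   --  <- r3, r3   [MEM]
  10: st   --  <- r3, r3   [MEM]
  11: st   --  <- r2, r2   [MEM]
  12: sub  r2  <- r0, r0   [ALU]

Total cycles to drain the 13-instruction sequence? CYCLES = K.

CYCLES = 9

t=0 i0&i1:st.MEM and.ALU ; 2-wide
t=1 i2&i3:and.ALU xor.ALU ; 2-wide
t=2 i4:st.MEM ; no-port MEM/MEM
t=3 i5:ld.MEM ; RAW r3
t=4 i6&i7:mul.MUL bne.BR ; 2-wide
t=5 i8:bne.BR ; no-port BR/MEM
t=6 i9:st.MEM ; no-port MEM/MEM
t=7 i10:st.MEM ; no-port MEM/MEM
t=8 i11&i12:st.MEM sub.ALU ; 2-wide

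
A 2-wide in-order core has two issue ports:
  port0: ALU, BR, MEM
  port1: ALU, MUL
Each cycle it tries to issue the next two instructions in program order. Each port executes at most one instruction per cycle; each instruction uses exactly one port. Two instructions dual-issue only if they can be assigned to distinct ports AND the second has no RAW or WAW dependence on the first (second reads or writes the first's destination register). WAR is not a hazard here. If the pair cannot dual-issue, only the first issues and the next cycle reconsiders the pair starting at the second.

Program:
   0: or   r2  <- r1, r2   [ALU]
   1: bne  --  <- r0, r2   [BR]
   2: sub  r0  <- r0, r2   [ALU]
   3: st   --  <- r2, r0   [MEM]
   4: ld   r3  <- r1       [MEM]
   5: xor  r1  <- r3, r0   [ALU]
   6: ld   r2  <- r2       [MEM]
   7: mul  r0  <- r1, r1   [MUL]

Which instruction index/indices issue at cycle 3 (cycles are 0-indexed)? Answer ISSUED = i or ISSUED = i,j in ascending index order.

ISSUED = 4

0. or @i0  | RAW r2
1. bne;sub @i1/i2  | dual
2. st @i3  | no-port MEM/MEM
3. ld @i4  | RAW r3
4. xor;ld @i5/i6  | dual
5. mul @i7  | tail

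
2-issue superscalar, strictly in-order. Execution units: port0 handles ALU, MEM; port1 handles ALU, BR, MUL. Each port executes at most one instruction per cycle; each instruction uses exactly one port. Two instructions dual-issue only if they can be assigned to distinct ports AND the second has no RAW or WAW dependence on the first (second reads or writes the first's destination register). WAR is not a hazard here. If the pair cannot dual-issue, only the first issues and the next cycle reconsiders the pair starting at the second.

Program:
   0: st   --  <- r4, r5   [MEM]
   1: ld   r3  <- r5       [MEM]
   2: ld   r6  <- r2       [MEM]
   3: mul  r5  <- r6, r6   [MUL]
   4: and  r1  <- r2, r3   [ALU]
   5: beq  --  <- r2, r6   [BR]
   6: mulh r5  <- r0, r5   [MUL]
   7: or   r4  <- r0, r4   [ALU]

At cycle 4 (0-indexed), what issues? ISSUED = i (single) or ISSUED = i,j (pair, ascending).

ISSUED = 5

[0] i0  st.MEM  -- no-port MEM/MEM
[1] i1  ld.MEM  -- no-port MEM/MEM
[2] i2  ld.MEM  -- RAW r6
[3] i3,i4  mul.MUL;and.ALU  -- dual
[4] i5  beq.BR  -- no-port BR/MUL
[5] i6,i7  mulh.MUL;or.ALU  -- dual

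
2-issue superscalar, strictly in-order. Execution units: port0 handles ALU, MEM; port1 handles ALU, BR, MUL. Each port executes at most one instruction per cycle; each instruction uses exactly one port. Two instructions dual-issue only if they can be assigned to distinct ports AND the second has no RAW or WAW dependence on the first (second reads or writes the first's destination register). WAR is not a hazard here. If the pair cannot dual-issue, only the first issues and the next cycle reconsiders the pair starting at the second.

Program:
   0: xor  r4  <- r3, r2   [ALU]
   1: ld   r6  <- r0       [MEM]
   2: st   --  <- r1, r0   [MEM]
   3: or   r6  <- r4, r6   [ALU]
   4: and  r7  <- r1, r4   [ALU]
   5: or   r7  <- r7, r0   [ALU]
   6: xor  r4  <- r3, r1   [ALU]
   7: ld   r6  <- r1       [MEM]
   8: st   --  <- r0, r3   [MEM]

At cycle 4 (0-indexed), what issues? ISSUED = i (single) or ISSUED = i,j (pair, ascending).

ISSUED = 7

c0: i0,i1 xor.ALU/ld.MEM  pair
c1: i2,i3 st.MEM/or.ALU  pair
c2: i4 and.ALU  RAW+WAW r7
c3: i5,i6 or.ALU/xor.ALU  pair
c4: i7 ld.MEM  no-port MEM/MEM
c5: i8 st.MEM  tail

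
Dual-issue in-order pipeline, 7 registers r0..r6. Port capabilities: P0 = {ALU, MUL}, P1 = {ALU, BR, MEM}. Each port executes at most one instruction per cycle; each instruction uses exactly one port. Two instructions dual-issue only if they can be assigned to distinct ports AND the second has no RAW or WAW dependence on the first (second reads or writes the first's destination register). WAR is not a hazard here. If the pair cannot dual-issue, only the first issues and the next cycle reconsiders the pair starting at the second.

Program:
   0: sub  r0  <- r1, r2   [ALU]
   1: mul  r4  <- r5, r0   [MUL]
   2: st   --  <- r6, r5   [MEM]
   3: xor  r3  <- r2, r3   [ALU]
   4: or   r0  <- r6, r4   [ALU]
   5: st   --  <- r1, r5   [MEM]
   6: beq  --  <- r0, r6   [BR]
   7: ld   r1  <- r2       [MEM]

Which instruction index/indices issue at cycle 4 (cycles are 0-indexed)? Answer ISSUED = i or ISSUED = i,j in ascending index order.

t=0 i0:sub ; RAW r0
t=1 i1/i2:mul+st ; dual
t=2 i3/i4:xor+or ; dual
t=3 i5:st ; no-port MEM/BR
t=4 i6:beq ; no-port BR/MEM
t=5 i7:ld ; tail

ISSUED = 6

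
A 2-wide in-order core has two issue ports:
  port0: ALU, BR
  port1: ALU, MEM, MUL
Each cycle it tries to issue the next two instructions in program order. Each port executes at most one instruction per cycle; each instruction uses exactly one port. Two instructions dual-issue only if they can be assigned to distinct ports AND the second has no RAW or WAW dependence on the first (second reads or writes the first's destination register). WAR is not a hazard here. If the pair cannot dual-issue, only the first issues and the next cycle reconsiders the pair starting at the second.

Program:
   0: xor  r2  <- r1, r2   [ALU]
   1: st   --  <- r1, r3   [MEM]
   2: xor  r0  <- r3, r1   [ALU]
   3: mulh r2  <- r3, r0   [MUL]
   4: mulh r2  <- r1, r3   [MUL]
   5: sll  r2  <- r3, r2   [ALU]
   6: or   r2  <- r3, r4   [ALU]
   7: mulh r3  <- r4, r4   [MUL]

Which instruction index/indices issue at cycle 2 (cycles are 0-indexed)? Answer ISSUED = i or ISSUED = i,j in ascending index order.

ISSUED = 3

[0] i0&i1  xor.ALU+st.MEM  -- 2-wide
[1] i2  xor.ALU  -- RAW r0
[2] i3  mulh.MUL  -- no-port MUL/MUL
[3] i4  mulh.MUL  -- RAW+WAW r2
[4] i5  sll.ALU  -- WAW r2
[5] i6&i7  or.ALU+mulh.MUL  -- 2-wide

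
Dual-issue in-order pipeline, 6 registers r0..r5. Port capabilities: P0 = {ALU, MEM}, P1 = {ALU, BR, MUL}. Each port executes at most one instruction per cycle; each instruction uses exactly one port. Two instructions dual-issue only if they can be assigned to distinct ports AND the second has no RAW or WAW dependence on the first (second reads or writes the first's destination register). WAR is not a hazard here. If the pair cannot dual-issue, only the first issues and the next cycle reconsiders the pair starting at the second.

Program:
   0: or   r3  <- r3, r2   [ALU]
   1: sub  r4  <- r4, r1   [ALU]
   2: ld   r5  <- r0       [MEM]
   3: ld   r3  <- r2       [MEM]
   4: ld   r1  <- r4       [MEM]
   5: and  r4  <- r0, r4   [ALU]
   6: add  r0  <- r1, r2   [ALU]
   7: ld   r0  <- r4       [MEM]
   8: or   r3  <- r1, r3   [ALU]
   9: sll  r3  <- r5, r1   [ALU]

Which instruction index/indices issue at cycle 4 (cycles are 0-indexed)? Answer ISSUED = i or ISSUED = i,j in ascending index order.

ISSUED = 6

t=0 i0,i1:or sub ; pair
t=1 i2:ld ; no-port MEM/MEM
t=2 i3:ld ; no-port MEM/MEM
t=3 i4,i5:ld and ; pair
t=4 i6:add ; WAW r0
t=5 i7,i8:ld or ; pair
t=6 i9:sll ; tail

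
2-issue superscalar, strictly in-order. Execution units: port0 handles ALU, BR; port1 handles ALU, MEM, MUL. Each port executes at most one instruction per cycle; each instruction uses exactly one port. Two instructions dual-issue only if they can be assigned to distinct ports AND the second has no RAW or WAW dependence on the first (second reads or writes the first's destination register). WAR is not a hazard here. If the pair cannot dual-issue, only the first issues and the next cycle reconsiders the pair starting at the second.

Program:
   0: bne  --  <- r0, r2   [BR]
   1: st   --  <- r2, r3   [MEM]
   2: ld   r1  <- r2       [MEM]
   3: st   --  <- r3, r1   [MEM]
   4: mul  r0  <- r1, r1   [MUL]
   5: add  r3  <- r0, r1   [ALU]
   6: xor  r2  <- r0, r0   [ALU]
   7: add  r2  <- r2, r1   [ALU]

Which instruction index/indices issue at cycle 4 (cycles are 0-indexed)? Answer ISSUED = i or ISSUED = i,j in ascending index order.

0. bne.BR;st.MEM @i0/i1  | dual
1. ld.MEM @i2  | no-port MEM/MEM
2. st.MEM @i3  | no-port MEM/MUL
3. mul.MUL @i4  | RAW r0
4. add.ALU;xor.ALU @i5/i6  | dual
5. add.ALU @i7  | tail

ISSUED = 5,6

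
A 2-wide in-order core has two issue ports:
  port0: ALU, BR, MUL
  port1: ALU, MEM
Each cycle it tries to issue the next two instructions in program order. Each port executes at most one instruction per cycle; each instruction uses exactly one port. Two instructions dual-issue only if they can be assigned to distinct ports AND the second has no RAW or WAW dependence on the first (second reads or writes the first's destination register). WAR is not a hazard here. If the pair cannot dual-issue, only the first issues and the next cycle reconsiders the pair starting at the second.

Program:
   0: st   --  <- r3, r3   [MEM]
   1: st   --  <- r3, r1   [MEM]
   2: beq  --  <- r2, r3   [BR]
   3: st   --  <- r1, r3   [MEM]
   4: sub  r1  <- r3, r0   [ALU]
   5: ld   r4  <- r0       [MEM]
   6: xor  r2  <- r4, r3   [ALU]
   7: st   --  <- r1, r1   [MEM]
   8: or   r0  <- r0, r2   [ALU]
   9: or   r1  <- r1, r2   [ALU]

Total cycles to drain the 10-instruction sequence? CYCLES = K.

  cy0 -> i0 (st) no-port MEM/MEM
  cy1 -> i1,i2 (st;beq) pair
  cy2 -> i3,i4 (st;sub) pair
  cy3 -> i5 (ld) RAW r4
  cy4 -> i6,i7 (xor;st) pair
  cy5 -> i8,i9 (or;or) pair

CYCLES = 6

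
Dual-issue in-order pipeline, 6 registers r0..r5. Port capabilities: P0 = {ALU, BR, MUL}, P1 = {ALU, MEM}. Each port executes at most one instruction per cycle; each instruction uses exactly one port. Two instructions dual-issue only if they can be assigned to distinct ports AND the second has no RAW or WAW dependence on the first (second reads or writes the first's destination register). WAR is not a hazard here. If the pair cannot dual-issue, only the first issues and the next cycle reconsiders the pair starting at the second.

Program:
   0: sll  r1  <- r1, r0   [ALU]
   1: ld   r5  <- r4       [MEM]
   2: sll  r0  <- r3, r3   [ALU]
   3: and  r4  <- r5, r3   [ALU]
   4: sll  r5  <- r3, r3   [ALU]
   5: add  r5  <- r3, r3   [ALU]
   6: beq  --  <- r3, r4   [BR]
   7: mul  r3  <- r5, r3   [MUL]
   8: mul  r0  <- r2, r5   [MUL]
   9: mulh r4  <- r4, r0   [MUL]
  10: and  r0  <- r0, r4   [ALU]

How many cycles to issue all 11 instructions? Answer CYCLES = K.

CYCLES = 8

#0 head=0: sll/ld i0/i1 dual
#1 head=2: sll/and i2/i3 dual
#2 head=4: sll i4 WAW r5
#3 head=5: add/beq i5/i6 dual
#4 head=7: mul i7 no-port MUL/MUL
#5 head=8: mul i8 no-port MUL/MUL
#6 head=9: mulh i9 RAW r4
#7 head=10: and i10 tail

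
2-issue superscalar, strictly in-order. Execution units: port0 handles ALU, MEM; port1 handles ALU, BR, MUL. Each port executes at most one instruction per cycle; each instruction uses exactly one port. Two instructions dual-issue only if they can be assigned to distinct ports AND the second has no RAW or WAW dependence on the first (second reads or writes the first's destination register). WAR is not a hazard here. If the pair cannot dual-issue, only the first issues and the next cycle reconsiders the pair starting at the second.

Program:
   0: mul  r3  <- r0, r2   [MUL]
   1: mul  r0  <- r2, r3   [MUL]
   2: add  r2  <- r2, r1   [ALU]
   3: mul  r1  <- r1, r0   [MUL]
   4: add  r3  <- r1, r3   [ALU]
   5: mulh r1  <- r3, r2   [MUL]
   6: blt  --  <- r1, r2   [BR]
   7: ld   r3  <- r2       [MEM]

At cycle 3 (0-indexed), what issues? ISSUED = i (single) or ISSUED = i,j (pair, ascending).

#0 head=0: mul i0 no-port MUL/MUL
#1 head=1: mul;add i1+i2 pair
#2 head=3: mul i3 RAW r1
#3 head=4: add i4 RAW r3
#4 head=5: mulh i5 no-port MUL/BR
#5 head=6: blt;ld i6+i7 pair

ISSUED = 4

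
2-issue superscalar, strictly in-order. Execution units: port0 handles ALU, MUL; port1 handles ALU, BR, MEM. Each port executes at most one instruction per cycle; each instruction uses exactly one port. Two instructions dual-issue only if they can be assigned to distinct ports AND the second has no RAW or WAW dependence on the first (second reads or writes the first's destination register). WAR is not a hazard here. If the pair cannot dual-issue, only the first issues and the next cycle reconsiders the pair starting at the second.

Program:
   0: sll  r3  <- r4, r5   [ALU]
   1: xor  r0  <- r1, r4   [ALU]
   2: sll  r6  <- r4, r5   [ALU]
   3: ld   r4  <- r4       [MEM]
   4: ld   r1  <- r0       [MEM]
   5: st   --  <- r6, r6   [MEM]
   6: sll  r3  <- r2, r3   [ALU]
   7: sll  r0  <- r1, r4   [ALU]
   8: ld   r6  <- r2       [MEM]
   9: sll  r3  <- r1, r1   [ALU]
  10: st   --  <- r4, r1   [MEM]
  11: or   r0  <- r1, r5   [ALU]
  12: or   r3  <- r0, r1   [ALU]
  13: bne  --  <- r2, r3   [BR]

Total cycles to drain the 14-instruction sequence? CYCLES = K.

CYCLES = 9

c0: i0&i1 sll.ALU xor.ALU  2-wide
c1: i2&i3 sll.ALU ld.MEM  2-wide
c2: i4 ld.MEM  no-port MEM/MEM
c3: i5&i6 st.MEM sll.ALU  2-wide
c4: i7&i8 sll.ALU ld.MEM  2-wide
c5: i9&i10 sll.ALU st.MEM  2-wide
c6: i11 or.ALU  RAW r0
c7: i12 or.ALU  RAW r3
c8: i13 bne.BR  tail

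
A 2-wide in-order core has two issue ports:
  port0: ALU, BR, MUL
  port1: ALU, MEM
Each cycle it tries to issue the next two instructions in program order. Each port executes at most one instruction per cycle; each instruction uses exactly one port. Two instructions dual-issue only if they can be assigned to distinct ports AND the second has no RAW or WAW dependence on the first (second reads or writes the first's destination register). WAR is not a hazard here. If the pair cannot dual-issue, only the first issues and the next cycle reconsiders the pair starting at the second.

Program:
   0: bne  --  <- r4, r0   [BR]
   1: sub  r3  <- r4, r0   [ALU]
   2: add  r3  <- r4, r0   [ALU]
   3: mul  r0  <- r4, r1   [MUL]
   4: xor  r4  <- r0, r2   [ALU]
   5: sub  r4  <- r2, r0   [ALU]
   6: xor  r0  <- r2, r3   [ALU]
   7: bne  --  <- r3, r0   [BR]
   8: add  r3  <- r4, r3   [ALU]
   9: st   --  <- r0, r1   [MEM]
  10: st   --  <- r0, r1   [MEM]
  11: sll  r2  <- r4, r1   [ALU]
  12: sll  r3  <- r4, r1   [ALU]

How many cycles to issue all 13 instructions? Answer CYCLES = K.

CYCLES = 8

0. bne sub @i0+i1  | pair
1. add mul @i2+i3  | pair
2. xor @i4  | WAW r4
3. sub xor @i5+i6  | pair
4. bne add @i7+i8  | pair
5. st @i9  | no-port MEM/MEM
6. st sll @i10+i11  | pair
7. sll @i12  | tail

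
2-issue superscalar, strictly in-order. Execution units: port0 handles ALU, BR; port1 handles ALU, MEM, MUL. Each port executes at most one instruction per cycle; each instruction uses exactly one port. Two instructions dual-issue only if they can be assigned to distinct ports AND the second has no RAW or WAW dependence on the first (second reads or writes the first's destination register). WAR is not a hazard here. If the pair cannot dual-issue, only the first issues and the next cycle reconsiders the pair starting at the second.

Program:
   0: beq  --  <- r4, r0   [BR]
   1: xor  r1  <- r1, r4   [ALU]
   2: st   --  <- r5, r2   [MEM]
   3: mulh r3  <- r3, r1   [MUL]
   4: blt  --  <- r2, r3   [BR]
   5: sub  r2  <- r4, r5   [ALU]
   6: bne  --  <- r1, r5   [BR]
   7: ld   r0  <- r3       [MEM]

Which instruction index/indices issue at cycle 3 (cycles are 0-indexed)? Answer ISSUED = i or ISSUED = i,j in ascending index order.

ISSUED = 4,5

  cy0 -> i0,i1 (beq.BR;xor.ALU) dual
  cy1 -> i2 (st.MEM) no-port MEM/MUL
  cy2 -> i3 (mulh.MUL) RAW r3
  cy3 -> i4,i5 (blt.BR;sub.ALU) dual
  cy4 -> i6,i7 (bne.BR;ld.MEM) dual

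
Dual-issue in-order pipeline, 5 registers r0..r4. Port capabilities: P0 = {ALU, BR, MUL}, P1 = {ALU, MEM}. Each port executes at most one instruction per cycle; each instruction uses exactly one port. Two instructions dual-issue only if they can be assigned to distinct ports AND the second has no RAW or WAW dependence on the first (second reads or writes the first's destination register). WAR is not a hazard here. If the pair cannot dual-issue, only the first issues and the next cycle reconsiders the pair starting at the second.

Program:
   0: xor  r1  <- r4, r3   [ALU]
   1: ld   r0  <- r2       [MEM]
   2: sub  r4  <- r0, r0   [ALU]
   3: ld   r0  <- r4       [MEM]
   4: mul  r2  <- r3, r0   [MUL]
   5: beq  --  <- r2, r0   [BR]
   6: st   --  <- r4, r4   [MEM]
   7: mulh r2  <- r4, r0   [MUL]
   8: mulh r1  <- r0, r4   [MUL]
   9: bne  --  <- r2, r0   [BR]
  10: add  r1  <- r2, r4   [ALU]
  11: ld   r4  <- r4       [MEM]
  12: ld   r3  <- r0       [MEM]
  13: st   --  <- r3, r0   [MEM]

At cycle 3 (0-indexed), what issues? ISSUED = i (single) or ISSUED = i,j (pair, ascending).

ISSUED = 4

  cy0 -> i0+i1 (xor.ALU;ld.MEM) dual
  cy1 -> i2 (sub.ALU) RAW r4
  cy2 -> i3 (ld.MEM) RAW r0
  cy3 -> i4 (mul.MUL) no-port MUL/BR
  cy4 -> i5+i6 (beq.BR;st.MEM) dual
  cy5 -> i7 (mulh.MUL) no-port MUL/MUL
  cy6 -> i8 (mulh.MUL) no-port MUL/BR
  cy7 -> i9+i10 (bne.BR;add.ALU) dual
  cy8 -> i11 (ld.MEM) no-port MEM/MEM
  cy9 -> i12 (ld.MEM) no-port MEM/MEM
  cy10 -> i13 (st.MEM) tail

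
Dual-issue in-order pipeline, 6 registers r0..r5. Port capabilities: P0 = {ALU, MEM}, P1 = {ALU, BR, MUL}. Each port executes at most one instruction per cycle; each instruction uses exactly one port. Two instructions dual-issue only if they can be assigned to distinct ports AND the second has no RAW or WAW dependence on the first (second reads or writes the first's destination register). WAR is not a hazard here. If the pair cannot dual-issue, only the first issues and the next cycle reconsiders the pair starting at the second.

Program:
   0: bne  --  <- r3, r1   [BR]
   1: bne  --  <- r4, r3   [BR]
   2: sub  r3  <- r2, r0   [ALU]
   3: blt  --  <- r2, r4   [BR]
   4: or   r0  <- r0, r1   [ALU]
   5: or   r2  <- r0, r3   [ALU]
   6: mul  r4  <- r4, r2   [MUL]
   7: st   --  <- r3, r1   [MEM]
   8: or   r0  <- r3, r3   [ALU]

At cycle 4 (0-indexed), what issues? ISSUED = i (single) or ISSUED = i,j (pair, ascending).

ISSUED = 6,7

0. bne @i0  | no-port BR/BR
1. bne;sub @i1/i2  | dual
2. blt;or @i3/i4  | dual
3. or @i5  | RAW r2
4. mul;st @i6/i7  | dual
5. or @i8  | tail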